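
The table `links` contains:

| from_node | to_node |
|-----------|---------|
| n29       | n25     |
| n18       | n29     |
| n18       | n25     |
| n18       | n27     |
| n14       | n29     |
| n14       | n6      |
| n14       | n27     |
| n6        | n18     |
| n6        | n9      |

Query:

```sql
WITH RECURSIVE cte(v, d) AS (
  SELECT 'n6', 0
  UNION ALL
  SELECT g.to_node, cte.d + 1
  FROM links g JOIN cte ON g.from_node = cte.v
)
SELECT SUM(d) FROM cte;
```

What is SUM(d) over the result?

Base: (n6, d=0).
Iteration 1: edges from {n6} -> (n18, d=1), (n9, d=1).
Iteration 2: edges from {n18,n9} -> (n25, d=2), (n27, d=2), (n29, d=2).
Iteration 3: edges from {n25,n27,n29} -> (n25, d=3).
Iteration 4: no outgoing edges from {n25}; recursion stops.
SUM(d) = 0 + 1 + 1 + 2 + 2 + 2 + 3 = 11.

11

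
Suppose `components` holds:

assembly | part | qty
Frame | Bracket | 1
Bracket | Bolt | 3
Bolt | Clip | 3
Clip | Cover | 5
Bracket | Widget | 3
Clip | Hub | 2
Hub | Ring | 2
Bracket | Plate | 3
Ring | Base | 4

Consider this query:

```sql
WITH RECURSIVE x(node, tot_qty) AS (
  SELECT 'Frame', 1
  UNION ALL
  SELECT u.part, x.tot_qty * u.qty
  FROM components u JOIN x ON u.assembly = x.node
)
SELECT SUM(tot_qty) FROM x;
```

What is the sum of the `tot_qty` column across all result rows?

263

Base: (Frame, tot_qty=1).
Iteration 1: components of {Frame} -> Bracket = 1*1 = 1.
Iteration 2: components of {Bracket} -> Bolt = 1*3 = 3, Plate = 1*3 = 3, Widget = 1*3 = 3.
Iteration 3: components of {Bolt,Plate,Widget} -> Clip = 3*3 = 9.
Iteration 4: components of {Clip} -> Cover = 9*5 = 45, Hub = 9*2 = 18.
Iteration 5: components of {Cover,Hub} -> Ring = 18*2 = 36.
Iteration 6: components of {Ring} -> Base = 36*4 = 144.
Iteration 7: no further components; recursion stops.
SUM(tot_qty) = 1 + 1 + 3 + 3 + 3 + 9 + 45 + 18 + 36 + 144 = 263.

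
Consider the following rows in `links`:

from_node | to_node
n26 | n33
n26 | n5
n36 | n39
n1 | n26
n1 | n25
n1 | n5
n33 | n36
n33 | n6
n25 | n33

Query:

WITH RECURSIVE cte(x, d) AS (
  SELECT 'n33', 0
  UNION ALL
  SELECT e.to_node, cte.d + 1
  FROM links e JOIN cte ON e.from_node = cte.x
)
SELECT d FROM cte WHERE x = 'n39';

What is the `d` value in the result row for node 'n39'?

2

Base: (n33, d=0).
Iteration 1: edges from {n33} -> (n36, d=1), (n6, d=1).
Iteration 2: edges from {n36,n6} -> (n39, d=2).
Iteration 3: no outgoing edges from {n39}; recursion stops.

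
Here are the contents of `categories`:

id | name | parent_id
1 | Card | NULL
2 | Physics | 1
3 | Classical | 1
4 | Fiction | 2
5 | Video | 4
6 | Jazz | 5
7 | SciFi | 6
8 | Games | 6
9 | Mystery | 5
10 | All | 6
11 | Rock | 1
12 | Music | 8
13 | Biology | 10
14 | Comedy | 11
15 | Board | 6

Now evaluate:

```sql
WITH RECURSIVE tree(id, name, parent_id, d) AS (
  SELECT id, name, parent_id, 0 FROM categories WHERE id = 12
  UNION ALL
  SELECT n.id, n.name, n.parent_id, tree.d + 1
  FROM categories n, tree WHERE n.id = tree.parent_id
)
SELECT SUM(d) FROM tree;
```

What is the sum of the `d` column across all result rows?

Base: id=12 (Music), parent_id=8, d 0.
Iteration 1: join on id=8 -> Games (id 8, parent_id=6, d 1).
Iteration 2: join on id=6 -> Jazz (id 6, parent_id=5, d 2).
Iteration 3: join on id=5 -> Video (id 5, parent_id=4, d 3).
Iteration 4: join on id=4 -> Fiction (id 4, parent_id=2, d 4).
Iteration 5: join on id=2 -> Physics (id 2, parent_id=1, d 5).
Iteration 6: join on id=1 -> Card (id 1, parent_id=NULL, d 6).
Iteration 7: parent_id is NULL; no match; recursion stops.
SUM(d) = 0 + 1 + 2 + 3 + 4 + 5 + 6 = 21.

21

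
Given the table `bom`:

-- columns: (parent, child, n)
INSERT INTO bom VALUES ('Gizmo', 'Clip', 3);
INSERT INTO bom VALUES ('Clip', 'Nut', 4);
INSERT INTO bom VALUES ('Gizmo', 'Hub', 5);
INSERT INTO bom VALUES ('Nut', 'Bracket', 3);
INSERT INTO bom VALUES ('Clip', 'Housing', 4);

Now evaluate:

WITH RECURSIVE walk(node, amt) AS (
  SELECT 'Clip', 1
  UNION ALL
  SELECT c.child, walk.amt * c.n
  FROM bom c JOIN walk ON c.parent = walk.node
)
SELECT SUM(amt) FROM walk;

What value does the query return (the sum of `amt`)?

Base: (Clip, amt=1).
Iteration 1: components of {Clip} -> Housing = 1*4 = 4, Nut = 1*4 = 4.
Iteration 2: components of {Housing,Nut} -> Bracket = 4*3 = 12.
Iteration 3: no further components; recursion stops.
SUM(amt) = 1 + 4 + 4 + 12 = 21.

21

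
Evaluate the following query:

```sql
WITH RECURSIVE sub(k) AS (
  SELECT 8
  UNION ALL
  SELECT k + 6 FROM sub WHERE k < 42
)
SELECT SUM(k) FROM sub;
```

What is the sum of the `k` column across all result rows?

182

Base: k=8.
Iteration 1: 8 < 42 holds -> k = 8 + 6 = 14.
Iteration 2: 14 < 42 holds -> k = 14 + 6 = 20.
Iteration 3: 20 < 42 holds -> k = 20 + 6 = 26.
Iteration 4: 26 < 42 holds -> k = 26 + 6 = 32.
Iteration 5: 32 < 42 holds -> k = 32 + 6 = 38.
Iteration 6: 38 < 42 holds -> k = 38 + 6 = 44.
Iteration 7: 44 < 42 fails; recursion stops.
SUM(k) = 8 + 14 + 20 + 26 + 32 + 38 + 44 = 182.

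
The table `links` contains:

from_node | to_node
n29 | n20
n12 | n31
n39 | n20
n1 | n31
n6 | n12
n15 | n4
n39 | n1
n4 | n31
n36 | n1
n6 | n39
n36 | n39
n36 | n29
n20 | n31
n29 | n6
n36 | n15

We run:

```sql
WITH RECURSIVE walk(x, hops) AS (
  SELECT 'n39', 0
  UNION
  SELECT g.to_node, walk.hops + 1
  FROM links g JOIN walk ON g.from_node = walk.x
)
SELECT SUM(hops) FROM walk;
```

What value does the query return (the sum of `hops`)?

Base: (n39, hops=0).
Iteration 1: edges from {n39} -> (n1, hops=1), (n20, hops=1).
Iteration 2: edges from {n1,n20} -> (n31, hops=2). [UNION drops 1 duplicate row(s)]
Iteration 3: no outgoing edges from {n31}; recursion stops.
SUM(hops) = 0 + 1 + 1 + 2 = 4.

4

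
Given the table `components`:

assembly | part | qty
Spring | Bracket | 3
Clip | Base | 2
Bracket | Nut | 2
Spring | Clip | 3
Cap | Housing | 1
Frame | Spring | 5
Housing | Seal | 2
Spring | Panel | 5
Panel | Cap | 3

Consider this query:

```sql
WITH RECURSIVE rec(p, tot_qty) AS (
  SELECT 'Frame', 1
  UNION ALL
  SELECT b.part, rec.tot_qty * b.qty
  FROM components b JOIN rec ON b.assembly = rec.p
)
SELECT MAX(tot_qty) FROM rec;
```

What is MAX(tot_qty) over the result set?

150

Base: (Frame, tot_qty=1).
Iteration 1: components of {Frame} -> Spring = 1*5 = 5.
Iteration 2: components of {Spring} -> Bracket = 5*3 = 15, Clip = 5*3 = 15, Panel = 5*5 = 25.
Iteration 3: components of {Bracket,Clip,Panel} -> Base = 15*2 = 30, Cap = 25*3 = 75, Nut = 15*2 = 30.
Iteration 4: components of {Base,Cap,Nut} -> Housing = 75*1 = 75.
Iteration 5: components of {Housing} -> Seal = 75*2 = 150.
Iteration 6: no further components; recursion stops.
tot_qty values: 1, 5, 25, 15, 15, 75, 30, 30, 75, 150; the maximum is 150.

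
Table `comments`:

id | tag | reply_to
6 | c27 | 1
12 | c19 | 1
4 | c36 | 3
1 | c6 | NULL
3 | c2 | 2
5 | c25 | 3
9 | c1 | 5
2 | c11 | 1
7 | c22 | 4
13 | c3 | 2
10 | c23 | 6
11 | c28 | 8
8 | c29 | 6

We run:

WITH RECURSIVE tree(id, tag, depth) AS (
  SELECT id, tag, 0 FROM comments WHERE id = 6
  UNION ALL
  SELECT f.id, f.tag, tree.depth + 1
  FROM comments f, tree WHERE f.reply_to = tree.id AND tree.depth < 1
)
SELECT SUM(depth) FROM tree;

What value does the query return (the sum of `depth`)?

2

Base: id=6 (c27) at depth 0.
Iteration 1: rows with reply_to in {6} -> c29 (id 8, depth 1), c23 (id 10, depth 1).
Iteration 2: depth < 1 fails for all current rows; recursion stops.
SUM(depth) = 0 + 1 + 1 = 2.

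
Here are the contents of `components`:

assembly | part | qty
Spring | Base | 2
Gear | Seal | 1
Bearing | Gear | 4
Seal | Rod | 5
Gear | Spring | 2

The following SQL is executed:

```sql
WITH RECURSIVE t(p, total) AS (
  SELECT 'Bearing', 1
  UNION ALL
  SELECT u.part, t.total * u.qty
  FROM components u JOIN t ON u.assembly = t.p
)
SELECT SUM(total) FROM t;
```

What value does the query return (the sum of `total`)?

Base: (Bearing, total=1).
Iteration 1: components of {Bearing} -> Gear = 1*4 = 4.
Iteration 2: components of {Gear} -> Seal = 4*1 = 4, Spring = 4*2 = 8.
Iteration 3: components of {Seal,Spring} -> Base = 8*2 = 16, Rod = 4*5 = 20.
Iteration 4: no further components; recursion stops.
SUM(total) = 1 + 4 + 8 + 4 + 16 + 20 = 53.

53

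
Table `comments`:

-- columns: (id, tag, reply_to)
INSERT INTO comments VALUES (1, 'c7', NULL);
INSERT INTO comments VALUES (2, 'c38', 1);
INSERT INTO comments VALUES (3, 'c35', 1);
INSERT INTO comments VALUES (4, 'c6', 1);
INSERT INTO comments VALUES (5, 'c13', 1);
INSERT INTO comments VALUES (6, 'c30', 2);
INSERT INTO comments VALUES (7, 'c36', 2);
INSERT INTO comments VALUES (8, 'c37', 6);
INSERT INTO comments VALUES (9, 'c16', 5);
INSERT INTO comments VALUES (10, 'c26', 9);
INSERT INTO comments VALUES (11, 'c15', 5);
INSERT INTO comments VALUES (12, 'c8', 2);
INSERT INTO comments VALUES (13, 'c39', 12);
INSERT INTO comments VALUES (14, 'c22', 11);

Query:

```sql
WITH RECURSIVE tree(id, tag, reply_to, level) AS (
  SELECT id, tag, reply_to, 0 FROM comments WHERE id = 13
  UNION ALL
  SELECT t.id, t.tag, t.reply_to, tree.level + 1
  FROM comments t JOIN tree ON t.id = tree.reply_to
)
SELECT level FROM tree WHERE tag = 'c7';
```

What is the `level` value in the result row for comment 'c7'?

Base: id=13 (c39), reply_to=12, level 0.
Iteration 1: join on id=12 -> c8 (id 12, reply_to=2, level 1).
Iteration 2: join on id=2 -> c38 (id 2, reply_to=1, level 2).
Iteration 3: join on id=1 -> c7 (id 1, reply_to=NULL, level 3).
Iteration 4: reply_to is NULL; no match; recursion stops.

3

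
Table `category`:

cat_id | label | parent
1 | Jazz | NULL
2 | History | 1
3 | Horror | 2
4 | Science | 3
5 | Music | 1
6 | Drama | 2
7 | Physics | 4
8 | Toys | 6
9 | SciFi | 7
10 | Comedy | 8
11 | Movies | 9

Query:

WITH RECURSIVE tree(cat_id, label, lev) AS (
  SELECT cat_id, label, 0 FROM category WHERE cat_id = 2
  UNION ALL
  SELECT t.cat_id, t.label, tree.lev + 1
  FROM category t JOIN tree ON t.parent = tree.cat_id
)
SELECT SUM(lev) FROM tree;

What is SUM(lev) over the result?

Base: cat_id=2 (History) at lev 0.
Iteration 1: rows with parent in {2} -> Horror (id 3, lev 1), Drama (id 6, lev 1).
Iteration 2: rows with parent in {3,6} -> Science (id 4, lev 2), Toys (id 8, lev 2).
Iteration 3: rows with parent in {4,8} -> Physics (id 7, lev 3), Comedy (id 10, lev 3).
Iteration 4: rows with parent in {7,10} -> SciFi (id 9, lev 4).
Iteration 5: rows with parent in {9} -> Movies (id 11, lev 5).
Iteration 6: no rows with parent in {11}; recursion stops.
SUM(lev) = 0 + 1 + 1 + 2 + 2 + 3 + 3 + 4 + 5 = 21.

21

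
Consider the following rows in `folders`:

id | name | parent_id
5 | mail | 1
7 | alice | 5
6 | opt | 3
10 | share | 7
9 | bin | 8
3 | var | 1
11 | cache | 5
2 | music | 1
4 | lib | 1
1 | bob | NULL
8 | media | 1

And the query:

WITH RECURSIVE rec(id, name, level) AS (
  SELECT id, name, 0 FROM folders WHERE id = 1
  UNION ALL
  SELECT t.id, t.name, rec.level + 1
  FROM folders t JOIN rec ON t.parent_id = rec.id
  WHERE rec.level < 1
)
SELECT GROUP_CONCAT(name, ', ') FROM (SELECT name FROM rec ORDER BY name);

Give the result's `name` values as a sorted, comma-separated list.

bob, lib, mail, media, music, var

Base: id=1 (bob) at level 0.
Iteration 1: rows with parent_id in {1} -> music (id 2, level 1), var (id 3, level 1), lib (id 4, level 1), mail (id 5, level 1), media (id 8, level 1).
Iteration 2: level < 1 fails for all current rows; recursion stops.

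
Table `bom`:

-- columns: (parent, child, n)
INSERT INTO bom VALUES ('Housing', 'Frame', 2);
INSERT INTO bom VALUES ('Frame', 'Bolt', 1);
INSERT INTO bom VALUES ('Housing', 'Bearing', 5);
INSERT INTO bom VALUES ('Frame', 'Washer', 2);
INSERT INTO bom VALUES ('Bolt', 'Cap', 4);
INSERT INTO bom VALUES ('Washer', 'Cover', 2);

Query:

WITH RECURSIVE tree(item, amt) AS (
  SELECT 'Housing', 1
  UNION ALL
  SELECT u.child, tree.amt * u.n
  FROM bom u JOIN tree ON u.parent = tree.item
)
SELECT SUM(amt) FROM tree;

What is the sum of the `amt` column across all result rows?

Base: (Housing, amt=1).
Iteration 1: components of {Housing} -> Bearing = 1*5 = 5, Frame = 1*2 = 2.
Iteration 2: components of {Bearing,Frame} -> Bolt = 2*1 = 2, Washer = 2*2 = 4.
Iteration 3: components of {Bolt,Washer} -> Cap = 2*4 = 8, Cover = 4*2 = 8.
Iteration 4: no further components; recursion stops.
SUM(amt) = 1 + 2 + 5 + 2 + 4 + 8 + 8 = 30.

30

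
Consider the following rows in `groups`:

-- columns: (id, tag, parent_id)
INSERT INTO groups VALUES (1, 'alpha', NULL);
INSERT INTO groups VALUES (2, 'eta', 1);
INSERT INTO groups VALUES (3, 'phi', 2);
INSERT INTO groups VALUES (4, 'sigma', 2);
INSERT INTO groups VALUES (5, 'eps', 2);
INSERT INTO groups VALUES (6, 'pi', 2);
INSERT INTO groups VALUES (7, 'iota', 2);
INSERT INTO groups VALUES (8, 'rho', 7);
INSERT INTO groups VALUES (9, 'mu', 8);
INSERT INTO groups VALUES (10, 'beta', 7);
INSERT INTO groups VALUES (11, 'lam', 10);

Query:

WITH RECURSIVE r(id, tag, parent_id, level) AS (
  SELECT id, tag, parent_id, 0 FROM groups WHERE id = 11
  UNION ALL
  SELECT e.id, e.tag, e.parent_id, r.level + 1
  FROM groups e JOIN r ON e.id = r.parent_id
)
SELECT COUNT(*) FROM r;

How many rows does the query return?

Base: id=11 (lam), parent_id=10, level 0.
Iteration 1: join on id=10 -> beta (id 10, parent_id=7, level 1).
Iteration 2: join on id=7 -> iota (id 7, parent_id=2, level 2).
Iteration 3: join on id=2 -> eta (id 2, parent_id=1, level 3).
Iteration 4: join on id=1 -> alpha (id 1, parent_id=NULL, level 4).
Iteration 5: parent_id is NULL; no match; recursion stops.
Total rows emitted: 5.

5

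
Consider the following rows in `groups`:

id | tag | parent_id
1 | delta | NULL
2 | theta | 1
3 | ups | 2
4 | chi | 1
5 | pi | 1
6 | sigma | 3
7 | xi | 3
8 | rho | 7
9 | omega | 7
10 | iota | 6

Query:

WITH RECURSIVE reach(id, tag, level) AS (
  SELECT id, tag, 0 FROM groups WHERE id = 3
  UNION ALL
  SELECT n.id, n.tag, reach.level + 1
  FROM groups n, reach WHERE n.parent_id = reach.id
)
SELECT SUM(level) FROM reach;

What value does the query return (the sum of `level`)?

8

Base: id=3 (ups) at level 0.
Iteration 1: rows with parent_id in {3} -> sigma (id 6, level 1), xi (id 7, level 1).
Iteration 2: rows with parent_id in {6,7} -> rho (id 8, level 2), omega (id 9, level 2), iota (id 10, level 2).
Iteration 3: no rows with parent_id in {8,9,10}; recursion stops.
SUM(level) = 0 + 1 + 1 + 2 + 2 + 2 = 8.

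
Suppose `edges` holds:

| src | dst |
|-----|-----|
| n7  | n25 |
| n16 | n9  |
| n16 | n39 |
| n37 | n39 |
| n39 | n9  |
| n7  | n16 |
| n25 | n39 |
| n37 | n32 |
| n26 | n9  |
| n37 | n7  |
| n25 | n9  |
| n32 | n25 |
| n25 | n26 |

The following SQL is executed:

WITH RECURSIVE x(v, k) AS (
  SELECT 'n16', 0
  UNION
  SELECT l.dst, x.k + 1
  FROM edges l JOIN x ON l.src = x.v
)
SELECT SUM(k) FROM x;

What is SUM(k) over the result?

Base: (n16, k=0).
Iteration 1: edges from {n16} -> (n39, k=1), (n9, k=1).
Iteration 2: edges from {n39,n9} -> (n9, k=2).
Iteration 3: no outgoing edges from {n9}; recursion stops.
SUM(k) = 0 + 1 + 1 + 2 = 4.

4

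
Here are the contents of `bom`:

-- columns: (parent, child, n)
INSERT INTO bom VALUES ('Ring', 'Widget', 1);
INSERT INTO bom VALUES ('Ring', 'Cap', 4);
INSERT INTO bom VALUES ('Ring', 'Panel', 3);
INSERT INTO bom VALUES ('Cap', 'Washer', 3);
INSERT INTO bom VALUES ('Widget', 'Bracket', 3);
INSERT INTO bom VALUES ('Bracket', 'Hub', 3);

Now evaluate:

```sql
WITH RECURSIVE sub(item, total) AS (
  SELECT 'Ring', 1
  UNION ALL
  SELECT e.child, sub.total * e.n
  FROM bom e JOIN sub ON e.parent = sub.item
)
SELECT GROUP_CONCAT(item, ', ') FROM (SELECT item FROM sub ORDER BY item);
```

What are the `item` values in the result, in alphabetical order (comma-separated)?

Base: (Ring, total=1).
Iteration 1: components of {Ring} -> Cap = 1*4 = 4, Panel = 1*3 = 3, Widget = 1*1 = 1.
Iteration 2: components of {Cap,Panel,Widget} -> Bracket = 1*3 = 3, Washer = 4*3 = 12.
Iteration 3: components of {Bracket,Washer} -> Hub = 3*3 = 9.
Iteration 4: no further components; recursion stops.

Bracket, Cap, Hub, Panel, Ring, Washer, Widget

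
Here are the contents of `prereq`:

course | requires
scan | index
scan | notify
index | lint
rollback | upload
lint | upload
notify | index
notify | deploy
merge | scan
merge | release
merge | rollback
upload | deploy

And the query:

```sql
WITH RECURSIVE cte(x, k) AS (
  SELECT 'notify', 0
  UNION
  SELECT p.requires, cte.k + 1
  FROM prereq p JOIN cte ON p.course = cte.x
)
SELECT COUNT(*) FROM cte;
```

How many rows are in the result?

6

Base: (notify, k=0).
Iteration 1: edges from {notify} -> (deploy, k=1), (index, k=1).
Iteration 2: edges from {deploy,index} -> (lint, k=2).
Iteration 3: edges from {lint} -> (upload, k=3).
Iteration 4: edges from {upload} -> (deploy, k=4).
Iteration 5: no outgoing edges from {deploy}; recursion stops.
Total rows emitted: 6.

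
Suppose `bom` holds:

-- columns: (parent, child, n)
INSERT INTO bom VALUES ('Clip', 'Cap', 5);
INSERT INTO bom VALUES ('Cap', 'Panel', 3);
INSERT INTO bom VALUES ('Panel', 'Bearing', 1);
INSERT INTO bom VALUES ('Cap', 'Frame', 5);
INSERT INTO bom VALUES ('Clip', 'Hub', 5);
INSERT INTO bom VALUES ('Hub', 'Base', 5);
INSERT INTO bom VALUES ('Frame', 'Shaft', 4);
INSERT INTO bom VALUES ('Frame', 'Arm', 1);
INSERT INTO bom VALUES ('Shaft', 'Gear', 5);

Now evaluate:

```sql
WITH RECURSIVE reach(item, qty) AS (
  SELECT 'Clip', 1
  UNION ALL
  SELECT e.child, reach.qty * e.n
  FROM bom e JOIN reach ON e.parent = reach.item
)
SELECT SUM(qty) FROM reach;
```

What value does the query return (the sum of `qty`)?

716

Base: (Clip, qty=1).
Iteration 1: components of {Clip} -> Cap = 1*5 = 5, Hub = 1*5 = 5.
Iteration 2: components of {Cap,Hub} -> Base = 5*5 = 25, Frame = 5*5 = 25, Panel = 5*3 = 15.
Iteration 3: components of {Base,Frame,Panel} -> Arm = 25*1 = 25, Bearing = 15*1 = 15, Shaft = 25*4 = 100.
Iteration 4: components of {Arm,Bearing,Shaft} -> Gear = 100*5 = 500.
Iteration 5: no further components; recursion stops.
SUM(qty) = 1 + 5 + 5 + 15 + 25 + 25 + 15 + 100 + 25 + 500 = 716.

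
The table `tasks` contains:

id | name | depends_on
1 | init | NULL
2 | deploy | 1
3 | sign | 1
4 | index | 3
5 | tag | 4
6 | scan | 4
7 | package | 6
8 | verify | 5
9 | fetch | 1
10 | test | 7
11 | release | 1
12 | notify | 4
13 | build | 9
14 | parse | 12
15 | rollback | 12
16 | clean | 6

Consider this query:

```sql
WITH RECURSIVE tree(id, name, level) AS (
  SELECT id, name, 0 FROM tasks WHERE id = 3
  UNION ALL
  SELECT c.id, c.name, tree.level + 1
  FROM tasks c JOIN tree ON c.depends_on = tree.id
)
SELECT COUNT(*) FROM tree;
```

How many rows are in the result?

Base: id=3 (sign) at level 0.
Iteration 1: rows with depends_on in {3} -> index (id 4, level 1).
Iteration 2: rows with depends_on in {4} -> tag (id 5, level 2), scan (id 6, level 2), notify (id 12, level 2).
Iteration 3: rows with depends_on in {5,6,12} -> package (id 7, level 3), verify (id 8, level 3), parse (id 14, level 3), rollback (id 15, level 3), clean (id 16, level 3).
Iteration 4: rows with depends_on in {7,8,14,15,16} -> test (id 10, level 4).
Iteration 5: no rows with depends_on in {10}; recursion stops.
Total rows emitted: 11.

11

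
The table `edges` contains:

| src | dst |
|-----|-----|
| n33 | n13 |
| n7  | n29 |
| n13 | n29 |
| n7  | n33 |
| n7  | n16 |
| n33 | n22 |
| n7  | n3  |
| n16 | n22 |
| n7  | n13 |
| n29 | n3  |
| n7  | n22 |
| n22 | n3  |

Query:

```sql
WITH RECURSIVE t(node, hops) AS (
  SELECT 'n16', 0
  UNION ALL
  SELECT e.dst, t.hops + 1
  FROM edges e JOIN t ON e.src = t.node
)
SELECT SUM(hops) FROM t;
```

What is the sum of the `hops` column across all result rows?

3

Base: (n16, hops=0).
Iteration 1: edges from {n16} -> (n22, hops=1).
Iteration 2: edges from {n22} -> (n3, hops=2).
Iteration 3: no outgoing edges from {n3}; recursion stops.
SUM(hops) = 0 + 1 + 2 = 3.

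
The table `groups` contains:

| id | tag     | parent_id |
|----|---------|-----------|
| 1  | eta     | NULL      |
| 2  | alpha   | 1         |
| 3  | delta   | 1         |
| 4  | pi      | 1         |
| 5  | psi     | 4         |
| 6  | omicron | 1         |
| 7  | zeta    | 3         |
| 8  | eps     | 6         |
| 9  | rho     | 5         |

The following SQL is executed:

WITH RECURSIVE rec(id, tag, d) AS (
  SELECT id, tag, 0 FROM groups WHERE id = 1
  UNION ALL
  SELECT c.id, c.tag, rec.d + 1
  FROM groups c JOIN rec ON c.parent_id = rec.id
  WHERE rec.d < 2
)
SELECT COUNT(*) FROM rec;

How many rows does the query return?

8

Base: id=1 (eta) at d 0.
Iteration 1: rows with parent_id in {1} -> alpha (id 2, d 1), delta (id 3, d 1), pi (id 4, d 1), omicron (id 6, d 1).
Iteration 2: rows with parent_id in {2,3,4,6} -> psi (id 5, d 2), zeta (id 7, d 2), eps (id 8, d 2).
Iteration 3: d < 2 fails for all current rows; recursion stops.
Total rows emitted: 8.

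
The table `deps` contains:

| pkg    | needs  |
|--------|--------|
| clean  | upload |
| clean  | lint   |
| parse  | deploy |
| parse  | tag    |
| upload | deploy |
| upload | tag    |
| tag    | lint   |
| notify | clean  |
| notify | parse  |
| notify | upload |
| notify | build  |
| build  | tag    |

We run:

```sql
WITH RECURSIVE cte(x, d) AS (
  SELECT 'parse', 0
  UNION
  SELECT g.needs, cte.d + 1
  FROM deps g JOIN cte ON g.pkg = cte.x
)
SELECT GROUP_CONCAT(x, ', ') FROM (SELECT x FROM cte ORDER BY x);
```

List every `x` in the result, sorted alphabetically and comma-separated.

deploy, lint, parse, tag

Base: (parse, d=0).
Iteration 1: edges from {parse} -> (deploy, d=1), (tag, d=1).
Iteration 2: edges from {deploy,tag} -> (lint, d=2).
Iteration 3: no outgoing edges from {lint}; recursion stops.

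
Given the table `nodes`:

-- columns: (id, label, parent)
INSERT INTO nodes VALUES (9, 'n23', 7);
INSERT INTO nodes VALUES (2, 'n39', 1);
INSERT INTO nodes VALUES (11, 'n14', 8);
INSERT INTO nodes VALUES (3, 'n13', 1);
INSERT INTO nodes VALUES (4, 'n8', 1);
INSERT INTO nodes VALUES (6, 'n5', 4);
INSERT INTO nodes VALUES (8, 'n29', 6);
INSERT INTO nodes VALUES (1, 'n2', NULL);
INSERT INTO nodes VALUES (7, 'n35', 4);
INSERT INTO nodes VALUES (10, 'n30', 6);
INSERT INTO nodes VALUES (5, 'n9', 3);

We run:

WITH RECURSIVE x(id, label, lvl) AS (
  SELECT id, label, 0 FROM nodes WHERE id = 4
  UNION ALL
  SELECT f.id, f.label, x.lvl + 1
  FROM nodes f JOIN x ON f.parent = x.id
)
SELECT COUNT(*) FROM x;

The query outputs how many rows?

Base: id=4 (n8) at lvl 0.
Iteration 1: rows with parent in {4} -> n5 (id 6, lvl 1), n35 (id 7, lvl 1).
Iteration 2: rows with parent in {6,7} -> n29 (id 8, lvl 2), n23 (id 9, lvl 2), n30 (id 10, lvl 2).
Iteration 3: rows with parent in {8,9,10} -> n14 (id 11, lvl 3).
Iteration 4: no rows with parent in {11}; recursion stops.
Total rows emitted: 7.

7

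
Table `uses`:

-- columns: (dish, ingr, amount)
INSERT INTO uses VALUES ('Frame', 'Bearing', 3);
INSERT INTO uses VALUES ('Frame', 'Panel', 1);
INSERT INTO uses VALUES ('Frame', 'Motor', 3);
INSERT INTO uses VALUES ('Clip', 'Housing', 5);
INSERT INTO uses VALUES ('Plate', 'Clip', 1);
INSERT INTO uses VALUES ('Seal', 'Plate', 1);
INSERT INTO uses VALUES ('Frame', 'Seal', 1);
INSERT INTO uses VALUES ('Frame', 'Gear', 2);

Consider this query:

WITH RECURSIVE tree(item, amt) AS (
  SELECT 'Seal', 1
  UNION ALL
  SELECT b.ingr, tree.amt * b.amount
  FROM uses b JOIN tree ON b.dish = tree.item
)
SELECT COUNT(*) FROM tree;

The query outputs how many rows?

4

Base: (Seal, amt=1).
Iteration 1: components of {Seal} -> Plate = 1*1 = 1.
Iteration 2: components of {Plate} -> Clip = 1*1 = 1.
Iteration 3: components of {Clip} -> Housing = 1*5 = 5.
Iteration 4: no further components; recursion stops.
Total rows emitted: 4.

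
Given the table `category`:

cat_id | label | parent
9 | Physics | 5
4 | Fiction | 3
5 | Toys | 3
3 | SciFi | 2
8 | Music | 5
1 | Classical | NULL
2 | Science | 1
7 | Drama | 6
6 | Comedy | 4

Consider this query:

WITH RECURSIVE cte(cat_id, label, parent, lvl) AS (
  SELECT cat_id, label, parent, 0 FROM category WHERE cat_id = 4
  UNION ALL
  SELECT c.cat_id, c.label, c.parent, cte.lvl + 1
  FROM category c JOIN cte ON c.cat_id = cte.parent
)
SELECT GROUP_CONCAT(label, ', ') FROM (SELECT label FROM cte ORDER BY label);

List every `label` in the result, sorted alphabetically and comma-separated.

Base: cat_id=4 (Fiction), parent=3, lvl 0.
Iteration 1: join on cat_id=3 -> SciFi (id 3, parent=2, lvl 1).
Iteration 2: join on cat_id=2 -> Science (id 2, parent=1, lvl 2).
Iteration 3: join on cat_id=1 -> Classical (id 1, parent=NULL, lvl 3).
Iteration 4: parent is NULL; no match; recursion stops.

Classical, Fiction, SciFi, Science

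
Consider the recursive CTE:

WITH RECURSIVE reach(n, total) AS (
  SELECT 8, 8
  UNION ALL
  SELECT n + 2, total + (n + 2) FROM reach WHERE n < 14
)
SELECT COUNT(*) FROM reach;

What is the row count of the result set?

4

Base: n=8, total=8.
Iteration 1: 8 < 14 holds -> n = 8 + 2 = 10, total = 8 + 10 = 18.
Iteration 2: 10 < 14 holds -> n = 10 + 2 = 12, total = 18 + 12 = 30.
Iteration 3: 12 < 14 holds -> n = 12 + 2 = 14, total = 30 + 14 = 44.
Iteration 4: 14 < 14 fails; recursion stops.
Total rows emitted: 4.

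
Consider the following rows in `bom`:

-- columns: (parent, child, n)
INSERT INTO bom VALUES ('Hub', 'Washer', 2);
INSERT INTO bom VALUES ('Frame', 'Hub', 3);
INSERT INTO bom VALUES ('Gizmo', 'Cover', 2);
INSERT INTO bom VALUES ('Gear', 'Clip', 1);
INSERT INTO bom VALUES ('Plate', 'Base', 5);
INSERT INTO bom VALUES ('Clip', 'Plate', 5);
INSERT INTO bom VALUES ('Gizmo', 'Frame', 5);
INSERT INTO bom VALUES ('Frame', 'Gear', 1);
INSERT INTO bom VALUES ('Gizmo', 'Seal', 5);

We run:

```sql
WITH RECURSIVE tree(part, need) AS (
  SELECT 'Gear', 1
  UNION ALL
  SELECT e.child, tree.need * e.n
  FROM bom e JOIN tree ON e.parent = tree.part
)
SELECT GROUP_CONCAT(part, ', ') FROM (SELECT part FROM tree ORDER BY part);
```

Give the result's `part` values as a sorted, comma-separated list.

Base: (Gear, need=1).
Iteration 1: components of {Gear} -> Clip = 1*1 = 1.
Iteration 2: components of {Clip} -> Plate = 1*5 = 5.
Iteration 3: components of {Plate} -> Base = 5*5 = 25.
Iteration 4: no further components; recursion stops.

Base, Clip, Gear, Plate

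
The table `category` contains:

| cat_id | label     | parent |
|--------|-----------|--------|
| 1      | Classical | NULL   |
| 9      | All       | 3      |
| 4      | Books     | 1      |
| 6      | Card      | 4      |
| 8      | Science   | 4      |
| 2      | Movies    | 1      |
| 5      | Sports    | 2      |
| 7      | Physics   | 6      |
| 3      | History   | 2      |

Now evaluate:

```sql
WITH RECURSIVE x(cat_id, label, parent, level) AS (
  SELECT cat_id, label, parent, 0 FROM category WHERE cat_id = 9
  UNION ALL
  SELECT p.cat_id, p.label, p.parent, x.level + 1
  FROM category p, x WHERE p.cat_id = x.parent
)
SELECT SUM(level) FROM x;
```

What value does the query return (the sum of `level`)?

6

Base: cat_id=9 (All), parent=3, level 0.
Iteration 1: join on cat_id=3 -> History (id 3, parent=2, level 1).
Iteration 2: join on cat_id=2 -> Movies (id 2, parent=1, level 2).
Iteration 3: join on cat_id=1 -> Classical (id 1, parent=NULL, level 3).
Iteration 4: parent is NULL; no match; recursion stops.
SUM(level) = 0 + 1 + 2 + 3 = 6.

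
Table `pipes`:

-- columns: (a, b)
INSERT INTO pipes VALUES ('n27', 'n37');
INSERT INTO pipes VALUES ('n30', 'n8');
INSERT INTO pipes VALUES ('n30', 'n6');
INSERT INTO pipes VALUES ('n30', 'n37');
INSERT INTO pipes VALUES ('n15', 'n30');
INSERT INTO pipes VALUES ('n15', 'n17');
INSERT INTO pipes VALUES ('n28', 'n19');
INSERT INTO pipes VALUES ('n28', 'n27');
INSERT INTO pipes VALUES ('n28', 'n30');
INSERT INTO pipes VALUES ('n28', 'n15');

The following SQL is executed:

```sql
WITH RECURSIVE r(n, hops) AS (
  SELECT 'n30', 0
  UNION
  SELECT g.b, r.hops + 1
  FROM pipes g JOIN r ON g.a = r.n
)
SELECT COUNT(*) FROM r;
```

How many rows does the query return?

Base: (n30, hops=0).
Iteration 1: edges from {n30} -> (n37, hops=1), (n6, hops=1), (n8, hops=1).
Iteration 2: no outgoing edges from {n37,n6,n8}; recursion stops.
Total rows emitted: 4.

4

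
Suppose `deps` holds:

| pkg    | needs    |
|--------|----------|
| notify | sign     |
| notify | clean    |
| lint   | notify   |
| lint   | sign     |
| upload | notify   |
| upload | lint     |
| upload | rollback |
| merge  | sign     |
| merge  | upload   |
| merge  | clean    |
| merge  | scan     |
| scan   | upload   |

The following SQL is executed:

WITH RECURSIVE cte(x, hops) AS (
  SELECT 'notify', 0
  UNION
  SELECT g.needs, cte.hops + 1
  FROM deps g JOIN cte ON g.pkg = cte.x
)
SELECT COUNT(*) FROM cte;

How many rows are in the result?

Base: (notify, hops=0).
Iteration 1: edges from {notify} -> (clean, hops=1), (sign, hops=1).
Iteration 2: no outgoing edges from {clean,sign}; recursion stops.
Total rows emitted: 3.

3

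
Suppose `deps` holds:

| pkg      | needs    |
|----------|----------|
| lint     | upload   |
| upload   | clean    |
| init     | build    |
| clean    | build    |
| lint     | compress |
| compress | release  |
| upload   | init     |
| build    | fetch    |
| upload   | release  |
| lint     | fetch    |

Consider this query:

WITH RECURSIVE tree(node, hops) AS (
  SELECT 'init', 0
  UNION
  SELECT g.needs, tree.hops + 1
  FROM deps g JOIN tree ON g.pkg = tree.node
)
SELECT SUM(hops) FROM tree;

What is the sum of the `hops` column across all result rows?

Base: (init, hops=0).
Iteration 1: edges from {init} -> (build, hops=1).
Iteration 2: edges from {build} -> (fetch, hops=2).
Iteration 3: no outgoing edges from {fetch}; recursion stops.
SUM(hops) = 0 + 1 + 2 = 3.

3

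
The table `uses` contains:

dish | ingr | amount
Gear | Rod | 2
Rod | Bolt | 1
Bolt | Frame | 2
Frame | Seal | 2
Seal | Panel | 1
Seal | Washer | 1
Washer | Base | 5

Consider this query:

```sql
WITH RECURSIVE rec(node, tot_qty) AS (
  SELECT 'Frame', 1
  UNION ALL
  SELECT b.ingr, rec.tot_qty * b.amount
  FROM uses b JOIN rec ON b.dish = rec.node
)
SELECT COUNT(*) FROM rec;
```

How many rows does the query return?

5

Base: (Frame, tot_qty=1).
Iteration 1: components of {Frame} -> Seal = 1*2 = 2.
Iteration 2: components of {Seal} -> Panel = 2*1 = 2, Washer = 2*1 = 2.
Iteration 3: components of {Panel,Washer} -> Base = 2*5 = 10.
Iteration 4: no further components; recursion stops.
Total rows emitted: 5.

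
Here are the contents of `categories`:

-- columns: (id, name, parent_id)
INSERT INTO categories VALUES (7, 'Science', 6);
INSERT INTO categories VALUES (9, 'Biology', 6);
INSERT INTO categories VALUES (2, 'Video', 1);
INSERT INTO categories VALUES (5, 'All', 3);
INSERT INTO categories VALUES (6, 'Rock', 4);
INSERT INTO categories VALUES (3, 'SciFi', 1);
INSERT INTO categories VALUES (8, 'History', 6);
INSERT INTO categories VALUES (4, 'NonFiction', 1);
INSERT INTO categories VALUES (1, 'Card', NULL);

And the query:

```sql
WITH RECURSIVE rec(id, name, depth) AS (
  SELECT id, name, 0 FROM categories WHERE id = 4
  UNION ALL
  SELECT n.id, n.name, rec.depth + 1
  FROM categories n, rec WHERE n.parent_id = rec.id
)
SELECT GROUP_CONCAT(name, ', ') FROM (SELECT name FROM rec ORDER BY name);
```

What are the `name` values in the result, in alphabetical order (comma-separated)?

Base: id=4 (NonFiction) at depth 0.
Iteration 1: rows with parent_id in {4} -> Rock (id 6, depth 1).
Iteration 2: rows with parent_id in {6} -> Science (id 7, depth 2), History (id 8, depth 2), Biology (id 9, depth 2).
Iteration 3: no rows with parent_id in {7,8,9}; recursion stops.

Biology, History, NonFiction, Rock, Science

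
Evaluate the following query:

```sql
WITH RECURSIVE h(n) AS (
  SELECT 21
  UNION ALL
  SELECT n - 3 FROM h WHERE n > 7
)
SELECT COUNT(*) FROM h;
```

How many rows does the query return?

Base: n=21.
Iteration 1: 21 > 7 holds -> n = 21 - 3 = 18.
Iteration 2: 18 > 7 holds -> n = 18 - 3 = 15.
Iteration 3: 15 > 7 holds -> n = 15 - 3 = 12.
Iteration 4: 12 > 7 holds -> n = 12 - 3 = 9.
Iteration 5: 9 > 7 holds -> n = 9 - 3 = 6.
Iteration 6: 6 > 7 fails; recursion stops.
Total rows emitted: 6.

6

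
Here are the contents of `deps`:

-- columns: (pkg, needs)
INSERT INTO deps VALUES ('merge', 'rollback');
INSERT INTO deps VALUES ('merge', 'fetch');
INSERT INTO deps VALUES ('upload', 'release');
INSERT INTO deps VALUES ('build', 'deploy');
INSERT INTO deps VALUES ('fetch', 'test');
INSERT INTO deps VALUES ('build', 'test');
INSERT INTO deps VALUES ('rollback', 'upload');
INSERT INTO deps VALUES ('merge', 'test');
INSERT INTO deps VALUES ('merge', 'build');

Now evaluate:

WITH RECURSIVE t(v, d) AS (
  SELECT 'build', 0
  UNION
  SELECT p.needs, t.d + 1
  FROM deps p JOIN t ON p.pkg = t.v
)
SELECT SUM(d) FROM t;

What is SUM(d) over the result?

Base: (build, d=0).
Iteration 1: edges from {build} -> (deploy, d=1), (test, d=1).
Iteration 2: no outgoing edges from {deploy,test}; recursion stops.
SUM(d) = 0 + 1 + 1 = 2.

2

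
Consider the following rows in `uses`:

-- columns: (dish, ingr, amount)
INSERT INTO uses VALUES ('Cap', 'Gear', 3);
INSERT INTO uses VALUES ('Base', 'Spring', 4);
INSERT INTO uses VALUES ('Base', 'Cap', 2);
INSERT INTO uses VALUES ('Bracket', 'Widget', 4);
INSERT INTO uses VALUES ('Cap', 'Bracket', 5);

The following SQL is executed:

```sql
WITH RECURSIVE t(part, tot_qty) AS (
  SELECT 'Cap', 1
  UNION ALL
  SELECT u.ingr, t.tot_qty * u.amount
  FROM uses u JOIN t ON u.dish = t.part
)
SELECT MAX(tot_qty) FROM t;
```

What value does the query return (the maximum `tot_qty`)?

Base: (Cap, tot_qty=1).
Iteration 1: components of {Cap} -> Bracket = 1*5 = 5, Gear = 1*3 = 3.
Iteration 2: components of {Bracket,Gear} -> Widget = 5*4 = 20.
Iteration 3: no further components; recursion stops.
tot_qty values: 1, 5, 3, 20; the maximum is 20.

20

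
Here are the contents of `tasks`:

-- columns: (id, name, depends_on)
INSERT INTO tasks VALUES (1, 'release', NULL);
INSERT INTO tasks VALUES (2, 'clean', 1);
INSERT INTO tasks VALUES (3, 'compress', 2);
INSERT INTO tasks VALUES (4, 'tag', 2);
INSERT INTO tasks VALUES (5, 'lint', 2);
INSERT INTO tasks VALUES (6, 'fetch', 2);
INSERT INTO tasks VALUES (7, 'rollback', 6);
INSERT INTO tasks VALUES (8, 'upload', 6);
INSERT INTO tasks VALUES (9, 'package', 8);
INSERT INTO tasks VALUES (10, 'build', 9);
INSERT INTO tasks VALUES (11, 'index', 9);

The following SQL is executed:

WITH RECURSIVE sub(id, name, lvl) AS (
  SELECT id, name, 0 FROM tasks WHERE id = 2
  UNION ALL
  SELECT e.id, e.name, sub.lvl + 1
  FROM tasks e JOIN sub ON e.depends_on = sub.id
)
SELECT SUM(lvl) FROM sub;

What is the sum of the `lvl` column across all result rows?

Base: id=2 (clean) at lvl 0.
Iteration 1: rows with depends_on in {2} -> compress (id 3, lvl 1), tag (id 4, lvl 1), lint (id 5, lvl 1), fetch (id 6, lvl 1).
Iteration 2: rows with depends_on in {3,4,5,6} -> rollback (id 7, lvl 2), upload (id 8, lvl 2).
Iteration 3: rows with depends_on in {7,8} -> package (id 9, lvl 3).
Iteration 4: rows with depends_on in {9} -> build (id 10, lvl 4), index (id 11, lvl 4).
Iteration 5: no rows with depends_on in {10,11}; recursion stops.
SUM(lvl) = 0 + 1 + 1 + 1 + 1 + 2 + 2 + 3 + 4 + 4 = 19.

19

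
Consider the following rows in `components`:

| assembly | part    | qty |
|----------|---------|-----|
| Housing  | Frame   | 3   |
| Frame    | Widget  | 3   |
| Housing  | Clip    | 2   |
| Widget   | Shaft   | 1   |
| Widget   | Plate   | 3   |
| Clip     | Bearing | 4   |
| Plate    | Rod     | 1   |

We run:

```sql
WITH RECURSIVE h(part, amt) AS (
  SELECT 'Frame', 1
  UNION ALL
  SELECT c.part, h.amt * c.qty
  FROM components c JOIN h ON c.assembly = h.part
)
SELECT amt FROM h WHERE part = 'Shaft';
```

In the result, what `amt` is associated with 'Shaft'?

3

Base: (Frame, amt=1).
Iteration 1: components of {Frame} -> Widget = 1*3 = 3.
Iteration 2: components of {Widget} -> Plate = 3*3 = 9, Shaft = 3*1 = 3.
Iteration 3: components of {Plate,Shaft} -> Rod = 9*1 = 9.
Iteration 4: no further components; recursion stops.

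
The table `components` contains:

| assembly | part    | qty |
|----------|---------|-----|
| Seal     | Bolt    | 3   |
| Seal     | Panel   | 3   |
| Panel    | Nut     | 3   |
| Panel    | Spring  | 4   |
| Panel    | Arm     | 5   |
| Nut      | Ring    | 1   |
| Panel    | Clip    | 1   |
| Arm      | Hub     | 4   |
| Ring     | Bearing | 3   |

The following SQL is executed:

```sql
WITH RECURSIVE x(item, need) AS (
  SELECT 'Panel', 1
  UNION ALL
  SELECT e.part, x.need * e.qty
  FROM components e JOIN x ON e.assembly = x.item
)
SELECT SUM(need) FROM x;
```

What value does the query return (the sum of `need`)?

46

Base: (Panel, need=1).
Iteration 1: components of {Panel} -> Arm = 1*5 = 5, Clip = 1*1 = 1, Nut = 1*3 = 3, Spring = 1*4 = 4.
Iteration 2: components of {Arm,Clip,Nut,Spring} -> Hub = 5*4 = 20, Ring = 3*1 = 3.
Iteration 3: components of {Hub,Ring} -> Bearing = 3*3 = 9.
Iteration 4: no further components; recursion stops.
SUM(need) = 1 + 3 + 4 + 5 + 1 + 3 + 20 + 9 = 46.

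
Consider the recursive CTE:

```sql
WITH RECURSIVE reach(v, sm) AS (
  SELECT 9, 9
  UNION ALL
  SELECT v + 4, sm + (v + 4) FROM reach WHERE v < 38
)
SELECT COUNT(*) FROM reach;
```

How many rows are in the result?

Base: v=9, sm=9.
Iteration 1: 9 < 38 holds -> v = 9 + 4 = 13, sm = 9 + 13 = 22.
Iteration 2: 13 < 38 holds -> v = 13 + 4 = 17, sm = 22 + 17 = 39.
Iteration 3: 17 < 38 holds -> v = 17 + 4 = 21, sm = 39 + 21 = 60.
Iteration 4: 21 < 38 holds -> v = 21 + 4 = 25, sm = 60 + 25 = 85.
Iteration 5: 25 < 38 holds -> v = 25 + 4 = 29, sm = 85 + 29 = 114.
Iteration 6: 29 < 38 holds -> v = 29 + 4 = 33, sm = 114 + 33 = 147.
Iteration 7: 33 < 38 holds -> v = 33 + 4 = 37, sm = 147 + 37 = 184.
Iteration 8: 37 < 38 holds -> v = 37 + 4 = 41, sm = 184 + 41 = 225.
Iteration 9: 41 < 38 fails; recursion stops.
Total rows emitted: 9.

9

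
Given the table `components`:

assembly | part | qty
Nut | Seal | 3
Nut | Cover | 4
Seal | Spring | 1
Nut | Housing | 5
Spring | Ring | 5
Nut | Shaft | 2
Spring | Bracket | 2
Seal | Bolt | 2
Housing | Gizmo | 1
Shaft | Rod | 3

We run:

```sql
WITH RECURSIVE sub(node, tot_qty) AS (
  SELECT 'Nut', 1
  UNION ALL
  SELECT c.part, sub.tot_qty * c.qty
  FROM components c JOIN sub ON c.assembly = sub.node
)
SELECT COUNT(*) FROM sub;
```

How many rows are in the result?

Base: (Nut, tot_qty=1).
Iteration 1: components of {Nut} -> Cover = 1*4 = 4, Housing = 1*5 = 5, Seal = 1*3 = 3, Shaft = 1*2 = 2.
Iteration 2: components of {Cover,Housing,Seal,Shaft} -> Bolt = 3*2 = 6, Gizmo = 5*1 = 5, Rod = 2*3 = 6, Spring = 3*1 = 3.
Iteration 3: components of {Bolt,Gizmo,Rod,Spring} -> Bracket = 3*2 = 6, Ring = 3*5 = 15.
Iteration 4: no further components; recursion stops.
Total rows emitted: 11.

11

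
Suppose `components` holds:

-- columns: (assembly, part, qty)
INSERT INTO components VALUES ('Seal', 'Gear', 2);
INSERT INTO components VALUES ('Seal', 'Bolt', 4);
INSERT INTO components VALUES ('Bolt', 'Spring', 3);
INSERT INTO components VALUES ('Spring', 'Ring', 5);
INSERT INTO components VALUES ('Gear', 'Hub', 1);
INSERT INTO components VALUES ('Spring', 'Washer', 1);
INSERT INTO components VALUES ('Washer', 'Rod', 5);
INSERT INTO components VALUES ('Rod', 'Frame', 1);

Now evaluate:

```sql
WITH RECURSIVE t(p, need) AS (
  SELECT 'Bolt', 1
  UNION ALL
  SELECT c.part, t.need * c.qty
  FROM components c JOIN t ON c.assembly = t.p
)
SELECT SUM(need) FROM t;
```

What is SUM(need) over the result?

52

Base: (Bolt, need=1).
Iteration 1: components of {Bolt} -> Spring = 1*3 = 3.
Iteration 2: components of {Spring} -> Ring = 3*5 = 15, Washer = 3*1 = 3.
Iteration 3: components of {Ring,Washer} -> Rod = 3*5 = 15.
Iteration 4: components of {Rod} -> Frame = 15*1 = 15.
Iteration 5: no further components; recursion stops.
SUM(need) = 1 + 3 + 15 + 3 + 15 + 15 = 52.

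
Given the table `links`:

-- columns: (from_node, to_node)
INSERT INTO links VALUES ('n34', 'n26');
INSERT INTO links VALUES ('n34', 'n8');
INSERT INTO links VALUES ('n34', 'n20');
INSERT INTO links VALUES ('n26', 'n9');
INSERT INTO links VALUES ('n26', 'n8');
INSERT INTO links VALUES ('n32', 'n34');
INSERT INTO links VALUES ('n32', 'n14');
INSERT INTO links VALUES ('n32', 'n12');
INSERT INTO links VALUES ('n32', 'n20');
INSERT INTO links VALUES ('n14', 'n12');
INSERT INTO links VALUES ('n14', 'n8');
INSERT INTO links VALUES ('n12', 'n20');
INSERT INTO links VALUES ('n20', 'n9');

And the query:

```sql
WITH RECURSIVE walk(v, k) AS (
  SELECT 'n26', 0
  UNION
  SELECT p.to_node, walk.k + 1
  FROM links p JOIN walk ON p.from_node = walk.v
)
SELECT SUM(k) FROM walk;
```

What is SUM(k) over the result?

2

Base: (n26, k=0).
Iteration 1: edges from {n26} -> (n8, k=1), (n9, k=1).
Iteration 2: no outgoing edges from {n8,n9}; recursion stops.
SUM(k) = 0 + 1 + 1 = 2.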